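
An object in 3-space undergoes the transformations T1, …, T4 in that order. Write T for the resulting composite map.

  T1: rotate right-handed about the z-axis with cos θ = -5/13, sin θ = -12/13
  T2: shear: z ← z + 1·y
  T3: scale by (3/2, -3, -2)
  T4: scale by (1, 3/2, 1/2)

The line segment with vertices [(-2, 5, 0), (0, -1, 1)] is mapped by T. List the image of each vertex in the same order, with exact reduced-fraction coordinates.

image vertices: (105/13, 9/26, 1/13), (-18/13, -45/26, -18/13)

T1 rotate right-handed about the z-axis with cos θ = -5/13, sin θ = -12/13: (-2, 5, 0) → (70/13, -1/13, 0); (0, -1, 1) → (-12/13, 5/13, 1)
T2 shear: z ← z + 1·y: (70/13, -1/13, 0) → (70/13, -1/13, -1/13); (-12/13, 5/13, 1) → (-12/13, 5/13, 18/13)
T3 scale by (3/2, -3, -2): (70/13, -1/13, -1/13) → (105/13, 3/13, 2/13); (-12/13, 5/13, 18/13) → (-18/13, -15/13, -36/13)
T4 scale by (1, 3/2, 1/2): (105/13, 3/13, 2/13) → (105/13, 9/26, 1/13); (-18/13, -15/13, -36/13) → (-18/13, -45/26, -18/13)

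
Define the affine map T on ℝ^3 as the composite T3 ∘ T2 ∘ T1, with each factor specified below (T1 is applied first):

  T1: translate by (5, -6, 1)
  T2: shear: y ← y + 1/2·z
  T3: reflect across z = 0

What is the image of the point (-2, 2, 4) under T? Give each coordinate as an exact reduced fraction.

T(p) = (3, -3/2, -5)

T1 translate by (5, -6, 1): (-2, 2, 4) → (3, -4, 5)
T2 shear: y ← y + 1/2·z: (3, -4, 5) → (3, -3/2, 5)
T3 reflect across z = 0: (3, -3/2, 5) → (3, -3/2, -5)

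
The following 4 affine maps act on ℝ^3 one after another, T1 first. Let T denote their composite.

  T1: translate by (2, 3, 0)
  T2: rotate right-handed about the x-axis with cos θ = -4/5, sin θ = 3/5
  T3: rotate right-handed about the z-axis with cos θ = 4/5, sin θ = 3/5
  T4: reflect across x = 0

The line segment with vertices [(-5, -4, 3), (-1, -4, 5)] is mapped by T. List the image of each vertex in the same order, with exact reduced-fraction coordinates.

image vertices: (9/5, -13/5, -3), (-53/25, -29/25, -23/5)

T1 translate by (2, 3, 0): (-5, -4, 3) → (-3, -1, 3); (-1, -4, 5) → (1, -1, 5)
T2 rotate right-handed about the x-axis with cos θ = -4/5, sin θ = 3/5: (-3, -1, 3) → (-3, -1, -3); (1, -1, 5) → (1, -11/5, -23/5)
T3 rotate right-handed about the z-axis with cos θ = 4/5, sin θ = 3/5: (-3, -1, -3) → (-9/5, -13/5, -3); (1, -11/5, -23/5) → (53/25, -29/25, -23/5)
T4 reflect across x = 0: (-9/5, -13/5, -3) → (9/5, -13/5, -3); (53/25, -29/25, -23/5) → (-53/25, -29/25, -23/5)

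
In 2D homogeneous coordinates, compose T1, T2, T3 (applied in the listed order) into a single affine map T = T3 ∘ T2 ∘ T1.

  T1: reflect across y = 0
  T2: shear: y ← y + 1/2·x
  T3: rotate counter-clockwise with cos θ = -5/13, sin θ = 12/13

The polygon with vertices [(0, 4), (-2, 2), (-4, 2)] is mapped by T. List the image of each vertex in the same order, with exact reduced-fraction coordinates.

image vertices: (48/13, 20/13), (46/13, -9/13), (68/13, -28/13)

T1 reflect across y = 0: (0, 4) → (0, -4); (-2, 2) → (-2, -2); (-4, 2) → (-4, -2)
T2 shear: y ← y + 1/2·x: (0, -4) → (0, -4); (-2, -2) → (-2, -3); (-4, -2) → (-4, -4)
T3 rotate counter-clockwise with cos θ = -5/13, sin θ = 12/13: (0, -4) → (48/13, 20/13); (-2, -3) → (46/13, -9/13); (-4, -4) → (68/13, -28/13)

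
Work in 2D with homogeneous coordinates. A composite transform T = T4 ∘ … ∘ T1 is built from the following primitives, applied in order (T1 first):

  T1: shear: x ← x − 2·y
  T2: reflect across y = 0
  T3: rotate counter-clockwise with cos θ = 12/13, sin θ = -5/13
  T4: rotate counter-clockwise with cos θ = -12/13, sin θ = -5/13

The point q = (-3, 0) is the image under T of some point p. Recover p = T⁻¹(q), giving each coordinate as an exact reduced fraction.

T1 = [1 -2 0; 0 1 0; 0 0 1]
T2·T1 = [1 -2 0; 0 -1 0; 0 0 1]
T3·…·T1 = [12/13 -29/13 0; -5/13 -2/13 0; 0 0 1]
T4·…·T1 = [-1 2 0; 0 1 0; 0 0 1]
det M = -1; M⁻¹ = [-1 2 0; 0 1 0; 0 0 1]
M⁻¹ · (-3, 0)ᵀ = (3, 0)ᵀ

p = (3, 0)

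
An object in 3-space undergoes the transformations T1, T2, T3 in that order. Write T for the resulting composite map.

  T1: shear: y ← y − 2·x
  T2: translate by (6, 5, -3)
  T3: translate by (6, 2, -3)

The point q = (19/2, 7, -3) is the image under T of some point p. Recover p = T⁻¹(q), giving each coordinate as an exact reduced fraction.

T1 = [1 0 0 0; -2 1 0 0; 0 0 1 0; 0 0 0 1]
T2·T1 = [1 0 0 6; -2 1 0 5; 0 0 1 -3; 0 0 0 1]
T3·…·T1 = [1 0 0 12; -2 1 0 7; 0 0 1 -6; 0 0 0 1]
det M = 1; M⁻¹ = [1 0 0 -12; 2 1 0 -31; 0 0 1 6; 0 0 0 1]
M⁻¹ · (19/2, 7, -3)ᵀ = (-5/2, -5, 3)ᵀ

p = (-5/2, -5, 3)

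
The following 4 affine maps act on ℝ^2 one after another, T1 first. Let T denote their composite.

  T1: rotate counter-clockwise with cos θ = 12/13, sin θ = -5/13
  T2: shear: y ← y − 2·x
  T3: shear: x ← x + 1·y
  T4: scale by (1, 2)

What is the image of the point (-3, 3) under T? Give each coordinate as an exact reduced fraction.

T(p) = (72/13, 186/13)

T1 rotate counter-clockwise with cos θ = 12/13, sin θ = -5/13: (-3, 3) → (-21/13, 51/13)
T2 shear: y ← y − 2·x: (-21/13, 51/13) → (-21/13, 93/13)
T3 shear: x ← x + 1·y: (-21/13, 93/13) → (72/13, 93/13)
T4 scale by (1, 2): (72/13, 93/13) → (72/13, 186/13)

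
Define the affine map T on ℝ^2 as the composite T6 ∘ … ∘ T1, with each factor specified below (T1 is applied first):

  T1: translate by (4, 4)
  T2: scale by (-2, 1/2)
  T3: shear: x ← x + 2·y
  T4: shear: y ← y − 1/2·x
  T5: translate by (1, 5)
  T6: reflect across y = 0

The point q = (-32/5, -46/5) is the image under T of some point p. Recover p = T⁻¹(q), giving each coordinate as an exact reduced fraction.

p = (1/5, -3)

T1 = [1 0 4; 0 1 4; 0 0 1]
T2·T1 = [-2 0 -8; 0 1/2 2; 0 0 1]
T3·…·T1 = [-2 1 -4; 0 1/2 2; 0 0 1]
T4·…·T1 = [-2 1 -4; 1 0 4; 0 0 1]
T5·…·T1 = [-2 1 -3; 1 0 9; 0 0 1]
T6·…·T1 = [-2 1 -3; -1 0 -9; 0 0 1]
det M = 1; M⁻¹ = [0 -1 -9; 1 -2 -15; 0 0 1]
M⁻¹ · (-32/5, -46/5)ᵀ = (1/5, -3)ᵀ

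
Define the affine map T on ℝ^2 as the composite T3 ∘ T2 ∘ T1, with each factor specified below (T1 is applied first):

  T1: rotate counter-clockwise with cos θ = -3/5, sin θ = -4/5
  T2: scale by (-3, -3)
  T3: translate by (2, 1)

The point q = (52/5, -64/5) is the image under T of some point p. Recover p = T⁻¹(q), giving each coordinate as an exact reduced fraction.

p = (-2, -5)

T1 = [-3/5 4/5 0; -4/5 -3/5 0; 0 0 1]
T2·T1 = [9/5 -12/5 0; 12/5 9/5 0; 0 0 1]
T3·…·T1 = [9/5 -12/5 2; 12/5 9/5 1; 0 0 1]
det M = 9; M⁻¹ = [1/5 4/15 -2/3; -4/15 1/5 1/3; 0 0 1]
M⁻¹ · (52/5, -64/5)ᵀ = (-2, -5)ᵀ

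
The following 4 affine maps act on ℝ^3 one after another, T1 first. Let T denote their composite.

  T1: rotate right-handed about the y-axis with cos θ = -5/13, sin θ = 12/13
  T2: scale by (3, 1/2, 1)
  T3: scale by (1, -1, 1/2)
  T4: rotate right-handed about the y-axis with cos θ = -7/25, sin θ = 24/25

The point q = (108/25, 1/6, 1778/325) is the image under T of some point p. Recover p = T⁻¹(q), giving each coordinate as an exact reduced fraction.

T1 = [-5/13 0 12/13 0; 0 1 0 0; -12/13 0 -5/13 0; 0 0 0 1]
T2·T1 = [-15/13 0 36/13 0; 0 1/2 0 0; -12/13 0 -5/13 0; 0 0 0 1]
T3·…·T1 = [-15/13 0 36/13 0; 0 -1/2 0 0; -6/13 0 -5/26 0; 0 0 0 1]
T4·…·T1 = [-3/25 0 -24/25 0; 0 -1/2 0 0; 402/325 0 -1693/650 0; 0 0 0 1]
det M = -3/4; M⁻¹ = [-1693/975 0 16/25 0; 0 -2 0 0; -268/325 0 -2/25 0; 0 0 0 1]
M⁻¹ · (108/25, 1/6, 1778/325)ᵀ = (-4, -1/3, -4)ᵀ

p = (-4, -1/3, -4)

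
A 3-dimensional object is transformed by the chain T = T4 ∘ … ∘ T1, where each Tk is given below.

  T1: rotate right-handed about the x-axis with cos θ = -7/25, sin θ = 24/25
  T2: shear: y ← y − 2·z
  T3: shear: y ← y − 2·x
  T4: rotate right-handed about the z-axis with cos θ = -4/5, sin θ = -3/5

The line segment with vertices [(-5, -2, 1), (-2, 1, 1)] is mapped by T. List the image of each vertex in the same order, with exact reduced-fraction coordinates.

T1 rotate right-handed about the x-axis with cos θ = -7/25, sin θ = 24/25: (-5, -2, 1) → (-5, -2/5, -11/5); (-2, 1, 1) → (-2, -31/25, 17/25)
T2 shear: y ← y − 2·z: (-5, -2/5, -11/5) → (-5, 4, -11/5); (-2, -31/25, 17/25) → (-2, -13/5, 17/25)
T3 shear: y ← y − 2·x: (-5, 4, -11/5) → (-5, 14, -11/5); (-2, -13/5, 17/25) → (-2, 7/5, 17/25)
T4 rotate right-handed about the z-axis with cos θ = -4/5, sin θ = -3/5: (-5, 14, -11/5) → (62/5, -41/5, -11/5); (-2, 7/5, 17/25) → (61/25, 2/25, 17/25)

image vertices: (62/5, -41/5, -11/5), (61/25, 2/25, 17/25)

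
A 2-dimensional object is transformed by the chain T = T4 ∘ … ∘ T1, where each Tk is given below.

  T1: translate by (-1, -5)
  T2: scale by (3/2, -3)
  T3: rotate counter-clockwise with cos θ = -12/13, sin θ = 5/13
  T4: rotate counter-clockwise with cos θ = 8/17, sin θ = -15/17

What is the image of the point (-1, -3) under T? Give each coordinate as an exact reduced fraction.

T1 translate by (-1, -5): (-1, -3) → (-2, -8)
T2 scale by (3/2, -3): (-2, -8) → (-3, 24)
T3 rotate counter-clockwise with cos θ = -12/13, sin θ = 5/13: (-3, 24) → (-84/13, -303/13)
T4 rotate counter-clockwise with cos θ = 8/17, sin θ = -15/17: (-84/13, -303/13) → (-5217/221, -1164/221)

T(p) = (-5217/221, -1164/221)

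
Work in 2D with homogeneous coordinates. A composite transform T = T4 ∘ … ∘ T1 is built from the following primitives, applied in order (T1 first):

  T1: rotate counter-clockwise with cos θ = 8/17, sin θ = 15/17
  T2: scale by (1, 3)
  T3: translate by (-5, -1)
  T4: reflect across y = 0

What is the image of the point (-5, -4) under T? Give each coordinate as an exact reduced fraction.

T(p) = (-65/17, 338/17)

T1 rotate counter-clockwise with cos θ = 8/17, sin θ = 15/17: (-5, -4) → (20/17, -107/17)
T2 scale by (1, 3): (20/17, -107/17) → (20/17, -321/17)
T3 translate by (-5, -1): (20/17, -321/17) → (-65/17, -338/17)
T4 reflect across y = 0: (-65/17, -338/17) → (-65/17, 338/17)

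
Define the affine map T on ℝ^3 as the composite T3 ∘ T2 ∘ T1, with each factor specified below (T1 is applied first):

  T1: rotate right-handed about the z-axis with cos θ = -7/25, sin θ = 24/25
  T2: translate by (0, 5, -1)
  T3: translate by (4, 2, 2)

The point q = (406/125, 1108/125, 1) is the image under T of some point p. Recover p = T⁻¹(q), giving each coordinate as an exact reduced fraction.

T1 = [-7/25 -24/25 0 0; 24/25 -7/25 0 0; 0 0 1 0; 0 0 0 1]
T2·T1 = [-7/25 -24/25 0 0; 24/25 -7/25 0 5; 0 0 1 -1; 0 0 0 1]
T3·…·T1 = [-7/25 -24/25 0 4; 24/25 -7/25 0 7; 0 0 1 1; 0 0 0 1]
det M = 1; M⁻¹ = [-7/25 24/25 0 -28/5; -24/25 -7/25 0 29/5; 0 0 1 -1; 0 0 0 1]
M⁻¹ · (406/125, 1108/125, 1)ᵀ = (2, 1/5, 0)ᵀ

p = (2, 1/5, 0)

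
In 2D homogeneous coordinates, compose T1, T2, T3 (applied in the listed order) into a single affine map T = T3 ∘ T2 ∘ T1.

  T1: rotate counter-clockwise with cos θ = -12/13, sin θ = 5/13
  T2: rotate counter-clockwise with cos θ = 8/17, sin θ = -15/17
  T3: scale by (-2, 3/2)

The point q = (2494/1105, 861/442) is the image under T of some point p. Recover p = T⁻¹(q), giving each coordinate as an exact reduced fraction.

p = (7/5, 1)

T1 = [-12/13 -5/13 0; 5/13 -12/13 0; 0 0 1]
T2·T1 = [-21/221 -220/221 0; 220/221 -21/221 0; 0 0 1]
T3·…·T1 = [42/221 440/221 0; 330/221 -63/442 0; 0 0 1]
det M = -3; M⁻¹ = [21/442 440/663 0; 110/221 -14/221 0; 0 0 1]
M⁻¹ · (2494/1105, 861/442)ᵀ = (7/5, 1)ᵀ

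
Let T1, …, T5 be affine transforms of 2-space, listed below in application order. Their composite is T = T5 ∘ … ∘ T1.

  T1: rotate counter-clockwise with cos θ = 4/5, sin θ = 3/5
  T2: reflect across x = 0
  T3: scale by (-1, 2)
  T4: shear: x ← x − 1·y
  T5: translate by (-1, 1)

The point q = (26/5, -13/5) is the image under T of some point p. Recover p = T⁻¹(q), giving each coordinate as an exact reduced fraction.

T1 = [4/5 -3/5 0; 3/5 4/5 0; 0 0 1]
T2·T1 = [-4/5 3/5 0; 3/5 4/5 0; 0 0 1]
T3·…·T1 = [4/5 -3/5 0; 6/5 8/5 0; 0 0 1]
T4·…·T1 = [-2/5 -11/5 0; 6/5 8/5 0; 0 0 1]
T5·…·T1 = [-2/5 -11/5 -1; 6/5 8/5 1; 0 0 1]
det M = 2; M⁻¹ = [4/5 11/10 -3/10; -3/5 -1/5 -2/5; 0 0 1]
M⁻¹ · (26/5, -13/5)ᵀ = (1, -3)ᵀ

p = (1, -3)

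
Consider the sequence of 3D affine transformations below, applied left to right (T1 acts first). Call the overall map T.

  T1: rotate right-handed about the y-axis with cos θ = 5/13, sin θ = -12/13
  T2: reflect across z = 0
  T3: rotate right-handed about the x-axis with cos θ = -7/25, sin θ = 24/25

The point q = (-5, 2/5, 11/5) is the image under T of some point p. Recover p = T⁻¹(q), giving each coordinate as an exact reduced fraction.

p = (-1, 2, 5)

T1 = [5/13 0 -12/13 0; 0 1 0 0; 12/13 0 5/13 0; 0 0 0 1]
T2·T1 = [5/13 0 -12/13 0; 0 1 0 0; -12/13 0 -5/13 0; 0 0 0 1]
T3·…·T1 = [5/13 0 -12/13 0; 288/325 -7/25 24/65 0; 84/325 24/25 7/65 0; 0 0 0 1]
det M = -1; M⁻¹ = [5/13 288/325 84/325 0; 0 -7/25 24/25 0; -12/13 24/65 7/65 0; 0 0 0 1]
M⁻¹ · (-5, 2/5, 11/5)ᵀ = (-1, 2, 5)ᵀ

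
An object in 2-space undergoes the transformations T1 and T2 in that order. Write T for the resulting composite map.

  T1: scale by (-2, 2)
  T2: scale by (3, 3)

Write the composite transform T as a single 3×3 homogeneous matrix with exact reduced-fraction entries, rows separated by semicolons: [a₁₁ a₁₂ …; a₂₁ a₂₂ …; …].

T = [-6 0 0; 0 6 0; 0 0 1]

T1 = [-2 0 0; 0 2 0; 0 0 1]
T2·T1 = [-6 0 0; 0 6 0; 0 0 1]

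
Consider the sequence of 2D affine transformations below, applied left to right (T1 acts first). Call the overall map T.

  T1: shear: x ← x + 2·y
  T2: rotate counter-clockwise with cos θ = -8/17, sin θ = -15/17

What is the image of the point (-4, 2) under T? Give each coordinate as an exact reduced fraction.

T1 shear: x ← x + 2·y: (-4, 2) → (0, 2)
T2 rotate counter-clockwise with cos θ = -8/17, sin θ = -15/17: (0, 2) → (30/17, -16/17)

T(p) = (30/17, -16/17)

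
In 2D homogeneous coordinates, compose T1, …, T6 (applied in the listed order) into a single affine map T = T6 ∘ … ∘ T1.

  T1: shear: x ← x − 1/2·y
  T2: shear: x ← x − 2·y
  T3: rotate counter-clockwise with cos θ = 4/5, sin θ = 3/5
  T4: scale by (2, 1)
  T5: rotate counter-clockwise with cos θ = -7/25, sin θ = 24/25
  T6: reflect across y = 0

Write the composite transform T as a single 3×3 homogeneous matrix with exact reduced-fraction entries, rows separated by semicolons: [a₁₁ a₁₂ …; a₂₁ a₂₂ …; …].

T = [-128/125 266/125 0; -171/125 1199/250 0; 0 0 1]

T1 = [1 -1/2 0; 0 1 0; 0 0 1]
T2·T1 = [1 -5/2 0; 0 1 0; 0 0 1]
T3·…·T1 = [4/5 -13/5 0; 3/5 -7/10 0; 0 0 1]
T4·…·T1 = [8/5 -26/5 0; 3/5 -7/10 0; 0 0 1]
T5·…·T1 = [-128/125 266/125 0; 171/125 -1199/250 0; 0 0 1]
T6·…·T1 = [-128/125 266/125 0; -171/125 1199/250 0; 0 0 1]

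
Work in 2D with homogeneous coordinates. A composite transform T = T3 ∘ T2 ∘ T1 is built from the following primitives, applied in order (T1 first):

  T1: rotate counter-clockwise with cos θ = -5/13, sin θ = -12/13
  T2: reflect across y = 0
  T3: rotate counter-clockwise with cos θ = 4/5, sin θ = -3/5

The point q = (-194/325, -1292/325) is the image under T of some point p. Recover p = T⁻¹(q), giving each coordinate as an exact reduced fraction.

T1 = [-5/13 12/13 0; -12/13 -5/13 0; 0 0 1]
T2·T1 = [-5/13 12/13 0; 12/13 5/13 0; 0 0 1]
T3·…·T1 = [16/65 63/65 0; 63/65 -16/65 0; 0 0 1]
det M = -1; M⁻¹ = [16/65 63/65 0; 63/65 -16/65 0; 0 0 1]
M⁻¹ · (-194/325, -1292/325)ᵀ = (-4, 2/5)ᵀ

p = (-4, 2/5)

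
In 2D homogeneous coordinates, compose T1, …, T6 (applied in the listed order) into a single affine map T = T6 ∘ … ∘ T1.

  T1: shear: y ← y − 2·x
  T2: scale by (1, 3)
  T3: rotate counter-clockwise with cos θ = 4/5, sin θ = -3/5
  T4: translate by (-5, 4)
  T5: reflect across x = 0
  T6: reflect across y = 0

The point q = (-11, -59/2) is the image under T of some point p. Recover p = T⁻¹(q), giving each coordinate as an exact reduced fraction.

p = (-5/2, 5)

T1 = [1 0 0; -2 1 0; 0 0 1]
T2·T1 = [1 0 0; -6 3 0; 0 0 1]
T3·…·T1 = [-14/5 9/5 0; -27/5 12/5 0; 0 0 1]
T4·…·T1 = [-14/5 9/5 -5; -27/5 12/5 4; 0 0 1]
T5·…·T1 = [14/5 -9/5 5; -27/5 12/5 4; 0 0 1]
T6·…·T1 = [14/5 -9/5 5; 27/5 -12/5 -4; 0 0 1]
det M = 3; M⁻¹ = [-4/5 3/5 32/5; -9/5 14/15 191/15; 0 0 1]
M⁻¹ · (-11, -59/2)ᵀ = (-5/2, 5)ᵀ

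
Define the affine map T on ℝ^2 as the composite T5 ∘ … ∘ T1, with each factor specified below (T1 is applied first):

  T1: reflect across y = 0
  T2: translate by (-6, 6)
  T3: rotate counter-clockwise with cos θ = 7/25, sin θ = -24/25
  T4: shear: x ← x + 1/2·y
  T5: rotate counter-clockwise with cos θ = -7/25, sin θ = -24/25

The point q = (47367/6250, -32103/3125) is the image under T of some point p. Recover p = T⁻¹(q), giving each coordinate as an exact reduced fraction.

T1 = [1 0 0; 0 -1 0; 0 0 1]
T2·T1 = [1 0 -6; 0 -1 6; 0 0 1]
T3·…·T1 = [7/25 -24/25 102/25; -24/25 -7/25 186/25; 0 0 1]
T4·…·T1 = [-1/5 -11/10 39/5; -24/25 -7/25 186/25; 0 0 1]
T5·…·T1 = [-541/625 49/1250 3099/625; 288/625 709/625 -5982/625; 0 0 1]
det M = -1; M⁻¹ = [-709/625 49/1250 6; 288/625 541/625 6; 0 0 1]
M⁻¹ · (47367/6250, -32103/3125)ᵀ = (-3, 3/5)ᵀ

p = (-3, 3/5)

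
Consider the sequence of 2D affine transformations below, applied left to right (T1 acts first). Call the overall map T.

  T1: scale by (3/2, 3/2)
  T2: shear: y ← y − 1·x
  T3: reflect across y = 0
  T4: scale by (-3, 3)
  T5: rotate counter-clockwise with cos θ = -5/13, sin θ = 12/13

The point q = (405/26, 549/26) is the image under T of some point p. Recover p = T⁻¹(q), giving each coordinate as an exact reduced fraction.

p = (-3, 2)

T1 = [3/2 0 0; 0 3/2 0; 0 0 1]
T2·T1 = [3/2 0 0; -3/2 3/2 0; 0 0 1]
T3·…·T1 = [3/2 0 0; 3/2 -3/2 0; 0 0 1]
T4·…·T1 = [-9/2 0 0; 9/2 -9/2 0; 0 0 1]
T5·…·T1 = [-63/26 54/13 0; -153/26 45/26 0; 0 0 1]
det M = 81/4; M⁻¹ = [10/117 -8/39 0; 34/117 -14/117 0; 0 0 1]
M⁻¹ · (405/26, 549/26)ᵀ = (-3, 2)ᵀ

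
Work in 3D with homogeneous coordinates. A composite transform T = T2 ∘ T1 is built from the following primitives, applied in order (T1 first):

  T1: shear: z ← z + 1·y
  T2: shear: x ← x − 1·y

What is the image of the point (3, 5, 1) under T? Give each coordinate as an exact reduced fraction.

T(p) = (-2, 5, 6)

T1 shear: z ← z + 1·y: (3, 5, 1) → (3, 5, 6)
T2 shear: x ← x − 1·y: (3, 5, 6) → (-2, 5, 6)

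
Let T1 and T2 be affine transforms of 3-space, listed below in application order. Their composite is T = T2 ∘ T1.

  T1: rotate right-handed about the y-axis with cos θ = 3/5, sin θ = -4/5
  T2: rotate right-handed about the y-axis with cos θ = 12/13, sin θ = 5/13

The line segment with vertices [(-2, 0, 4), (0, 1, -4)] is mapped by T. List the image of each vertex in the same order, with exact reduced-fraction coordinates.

image vertices: (-244/65, 0, 158/65), (132/65, 1, -224/65)

T1 rotate right-handed about the y-axis with cos θ = 3/5, sin θ = -4/5: (-2, 0, 4) → (-22/5, 0, 4/5); (0, 1, -4) → (16/5, 1, -12/5)
T2 rotate right-handed about the y-axis with cos θ = 12/13, sin θ = 5/13: (-22/5, 0, 4/5) → (-244/65, 0, 158/65); (16/5, 1, -12/5) → (132/65, 1, -224/65)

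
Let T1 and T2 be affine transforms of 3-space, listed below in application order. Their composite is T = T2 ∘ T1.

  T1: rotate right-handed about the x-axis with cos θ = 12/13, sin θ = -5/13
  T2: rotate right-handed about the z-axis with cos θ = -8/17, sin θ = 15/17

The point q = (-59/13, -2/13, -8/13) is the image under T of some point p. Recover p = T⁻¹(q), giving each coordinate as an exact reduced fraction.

T1 = [1 0 0 0; 0 12/13 5/13 0; 0 -5/13 12/13 0; 0 0 0 1]
T2·T1 = [-8/17 -180/221 -75/221 0; 15/17 -96/221 -40/221 0; 0 -5/13 12/13 0; 0 0 0 1]
det M = 1; M⁻¹ = [-8/17 15/17 0 0; -180/221 -96/221 -5/13 0; -75/221 -40/221 12/13 0; 0 0 0 1]
M⁻¹ · (-59/13, -2/13, -8/13)ᵀ = (2, 4, 1)ᵀ

p = (2, 4, 1)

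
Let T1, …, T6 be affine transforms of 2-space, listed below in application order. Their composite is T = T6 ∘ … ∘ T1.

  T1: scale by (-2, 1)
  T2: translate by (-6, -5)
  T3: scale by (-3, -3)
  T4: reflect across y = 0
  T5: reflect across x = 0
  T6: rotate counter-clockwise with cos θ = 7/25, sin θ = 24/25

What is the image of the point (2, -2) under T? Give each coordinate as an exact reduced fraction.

T1 scale by (-2, 1): (2, -2) → (-4, -2)
T2 translate by (-6, -5): (-4, -2) → (-10, -7)
T3 scale by (-3, -3): (-10, -7) → (30, 21)
T4 reflect across y = 0: (30, 21) → (30, -21)
T5 reflect across x = 0: (30, -21) → (-30, -21)
T6 rotate counter-clockwise with cos θ = 7/25, sin θ = 24/25: (-30, -21) → (294/25, -867/25)

T(p) = (294/25, -867/25)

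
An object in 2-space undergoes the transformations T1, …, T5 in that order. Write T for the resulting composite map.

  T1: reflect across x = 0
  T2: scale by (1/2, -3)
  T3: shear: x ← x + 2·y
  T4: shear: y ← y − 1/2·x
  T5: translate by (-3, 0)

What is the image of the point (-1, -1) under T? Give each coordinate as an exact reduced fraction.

T(p) = (7/2, -1/4)

T1 reflect across x = 0: (-1, -1) → (1, -1)
T2 scale by (1/2, -3): (1, -1) → (1/2, 3)
T3 shear: x ← x + 2·y: (1/2, 3) → (13/2, 3)
T4 shear: y ← y − 1/2·x: (13/2, 3) → (13/2, -1/4)
T5 translate by (-3, 0): (13/2, -1/4) → (7/2, -1/4)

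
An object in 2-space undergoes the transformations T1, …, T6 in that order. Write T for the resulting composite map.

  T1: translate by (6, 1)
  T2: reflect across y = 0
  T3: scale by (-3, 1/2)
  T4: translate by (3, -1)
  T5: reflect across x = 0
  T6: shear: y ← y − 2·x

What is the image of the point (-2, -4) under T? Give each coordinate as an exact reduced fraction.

T(p) = (9, -35/2)

T1 translate by (6, 1): (-2, -4) → (4, -3)
T2 reflect across y = 0: (4, -3) → (4, 3)
T3 scale by (-3, 1/2): (4, 3) → (-12, 3/2)
T4 translate by (3, -1): (-12, 3/2) → (-9, 1/2)
T5 reflect across x = 0: (-9, 1/2) → (9, 1/2)
T6 shear: y ← y − 2·x: (9, 1/2) → (9, -35/2)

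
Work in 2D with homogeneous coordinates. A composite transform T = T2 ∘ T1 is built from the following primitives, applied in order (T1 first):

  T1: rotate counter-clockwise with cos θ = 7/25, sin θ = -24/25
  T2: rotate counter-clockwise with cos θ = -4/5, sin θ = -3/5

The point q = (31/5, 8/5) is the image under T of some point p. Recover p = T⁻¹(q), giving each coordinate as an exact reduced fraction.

T1 = [7/25 24/25 0; -24/25 7/25 0; 0 0 1]
T2·T1 = [-4/5 -3/5 0; 3/5 -4/5 0; 0 0 1]
det M = 1; M⁻¹ = [-4/5 3/5 0; -3/5 -4/5 0; 0 0 1]
M⁻¹ · (31/5, 8/5)ᵀ = (-4, -5)ᵀ

p = (-4, -5)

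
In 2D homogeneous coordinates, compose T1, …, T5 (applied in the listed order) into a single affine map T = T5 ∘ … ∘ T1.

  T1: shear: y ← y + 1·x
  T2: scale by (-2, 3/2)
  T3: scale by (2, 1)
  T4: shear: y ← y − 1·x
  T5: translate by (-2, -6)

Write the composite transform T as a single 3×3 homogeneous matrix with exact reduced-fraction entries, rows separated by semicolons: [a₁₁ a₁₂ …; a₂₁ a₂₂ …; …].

T1 = [1 0 0; 1 1 0; 0 0 1]
T2·T1 = [-2 0 0; 3/2 3/2 0; 0 0 1]
T3·…·T1 = [-4 0 0; 3/2 3/2 0; 0 0 1]
T4·…·T1 = [-4 0 0; 11/2 3/2 0; 0 0 1]
T5·…·T1 = [-4 0 -2; 11/2 3/2 -6; 0 0 1]

T = [-4 0 -2; 11/2 3/2 -6; 0 0 1]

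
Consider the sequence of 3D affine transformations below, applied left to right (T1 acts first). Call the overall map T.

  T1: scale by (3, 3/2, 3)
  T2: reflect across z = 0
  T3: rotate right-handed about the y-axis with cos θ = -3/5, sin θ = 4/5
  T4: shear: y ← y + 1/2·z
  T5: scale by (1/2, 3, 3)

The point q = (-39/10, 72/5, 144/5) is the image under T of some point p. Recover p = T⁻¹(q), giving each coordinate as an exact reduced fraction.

p = (-1, 0, 4)

T1 = [3 0 0 0; 0 3/2 0 0; 0 0 3 0; 0 0 0 1]
T2·T1 = [3 0 0 0; 0 3/2 0 0; 0 0 -3 0; 0 0 0 1]
T3·…·T1 = [-9/5 0 -12/5 0; 0 3/2 0 0; -12/5 0 9/5 0; 0 0 0 1]
T4·…·T1 = [-9/5 0 -12/5 0; -6/5 3/2 9/10 0; -12/5 0 9/5 0; 0 0 0 1]
T5·…·T1 = [-9/10 0 -6/5 0; -18/5 9/2 27/10 0; -36/5 0 27/5 0; 0 0 0 1]
det M = -243/4; M⁻¹ = [-2/5 0 -4/45 0; 0 2/9 -1/9 0; -8/15 0 1/15 0; 0 0 0 1]
M⁻¹ · (-39/10, 72/5, 144/5)ᵀ = (-1, 0, 4)ᵀ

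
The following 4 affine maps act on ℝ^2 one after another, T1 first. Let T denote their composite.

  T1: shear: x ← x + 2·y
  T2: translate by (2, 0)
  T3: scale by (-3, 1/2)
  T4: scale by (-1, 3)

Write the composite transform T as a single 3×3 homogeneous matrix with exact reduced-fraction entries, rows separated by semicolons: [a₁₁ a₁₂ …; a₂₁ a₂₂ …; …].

T = [3 6 6; 0 3/2 0; 0 0 1]

T1 = [1 2 0; 0 1 0; 0 0 1]
T2·T1 = [1 2 2; 0 1 0; 0 0 1]
T3·…·T1 = [-3 -6 -6; 0 1/2 0; 0 0 1]
T4·…·T1 = [3 6 6; 0 3/2 0; 0 0 1]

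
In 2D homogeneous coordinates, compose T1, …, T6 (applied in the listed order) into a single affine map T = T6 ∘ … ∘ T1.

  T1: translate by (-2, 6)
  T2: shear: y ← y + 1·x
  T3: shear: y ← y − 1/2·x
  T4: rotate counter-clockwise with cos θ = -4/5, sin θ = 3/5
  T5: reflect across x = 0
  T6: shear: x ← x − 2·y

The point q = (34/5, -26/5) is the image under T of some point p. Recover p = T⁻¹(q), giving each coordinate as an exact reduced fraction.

T1 = [1 0 -2; 0 1 6; 0 0 1]
T2·T1 = [1 0 -2; 1 1 4; 0 0 1]
T3·…·T1 = [1 0 -2; 1/2 1 5; 0 0 1]
T4·…·T1 = [-11/10 -3/5 -7/5; 1/5 -4/5 -26/5; 0 0 1]
T5·…·T1 = [11/10 3/5 7/5; 1/5 -4/5 -26/5; 0 0 1]
T6·…·T1 = [7/10 11/5 59/5; 1/5 -4/5 -26/5; 0 0 1]
det M = -1; M⁻¹ = [4/5 11/5 2; 1/5 -7/10 -6; 0 0 1]
M⁻¹ · (34/5, -26/5)ᵀ = (-4, -1)ᵀ

p = (-4, -1)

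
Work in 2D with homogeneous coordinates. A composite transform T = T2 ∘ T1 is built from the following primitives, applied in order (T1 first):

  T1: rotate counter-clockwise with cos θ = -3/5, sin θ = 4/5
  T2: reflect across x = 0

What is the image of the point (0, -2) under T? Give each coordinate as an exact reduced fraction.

T(p) = (-8/5, 6/5)

T1 rotate counter-clockwise with cos θ = -3/5, sin θ = 4/5: (0, -2) → (8/5, 6/5)
T2 reflect across x = 0: (8/5, 6/5) → (-8/5, 6/5)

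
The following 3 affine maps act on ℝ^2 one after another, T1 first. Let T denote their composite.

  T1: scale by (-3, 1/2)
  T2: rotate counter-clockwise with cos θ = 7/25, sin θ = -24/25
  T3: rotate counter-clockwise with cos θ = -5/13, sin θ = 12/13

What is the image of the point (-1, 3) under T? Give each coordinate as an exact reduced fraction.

T(p) = (453/325, 1983/650)

T1 scale by (-3, 1/2): (-1, 3) → (3, 3/2)
T2 rotate counter-clockwise with cos θ = 7/25, sin θ = -24/25: (3, 3/2) → (57/25, -123/50)
T3 rotate counter-clockwise with cos θ = -5/13, sin θ = 12/13: (57/25, -123/50) → (453/325, 1983/650)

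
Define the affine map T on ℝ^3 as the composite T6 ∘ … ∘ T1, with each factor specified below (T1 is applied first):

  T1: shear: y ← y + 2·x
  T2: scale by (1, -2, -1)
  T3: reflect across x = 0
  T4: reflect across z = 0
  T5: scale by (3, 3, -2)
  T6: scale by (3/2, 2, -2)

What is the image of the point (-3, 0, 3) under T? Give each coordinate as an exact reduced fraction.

T(p) = (27/2, 72, 12)

T1 shear: y ← y + 2·x: (-3, 0, 3) → (-3, -6, 3)
T2 scale by (1, -2, -1): (-3, -6, 3) → (-3, 12, -3)
T3 reflect across x = 0: (-3, 12, -3) → (3, 12, -3)
T4 reflect across z = 0: (3, 12, -3) → (3, 12, 3)
T5 scale by (3, 3, -2): (3, 12, 3) → (9, 36, -6)
T6 scale by (3/2, 2, -2): (9, 36, -6) → (27/2, 72, 12)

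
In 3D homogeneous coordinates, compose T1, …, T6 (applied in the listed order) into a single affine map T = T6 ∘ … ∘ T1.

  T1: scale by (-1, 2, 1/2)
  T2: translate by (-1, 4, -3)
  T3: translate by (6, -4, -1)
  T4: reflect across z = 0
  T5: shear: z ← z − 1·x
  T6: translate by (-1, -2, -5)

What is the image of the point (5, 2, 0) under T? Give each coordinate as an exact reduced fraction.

T1 scale by (-1, 2, 1/2): (5, 2, 0) → (-5, 4, 0)
T2 translate by (-1, 4, -3): (-5, 4, 0) → (-6, 8, -3)
T3 translate by (6, -4, -1): (-6, 8, -3) → (0, 4, -4)
T4 reflect across z = 0: (0, 4, -4) → (0, 4, 4)
T5 shear: z ← z − 1·x: (0, 4, 4) → (0, 4, 4)
T6 translate by (-1, -2, -5): (0, 4, 4) → (-1, 2, -1)

T(p) = (-1, 2, -1)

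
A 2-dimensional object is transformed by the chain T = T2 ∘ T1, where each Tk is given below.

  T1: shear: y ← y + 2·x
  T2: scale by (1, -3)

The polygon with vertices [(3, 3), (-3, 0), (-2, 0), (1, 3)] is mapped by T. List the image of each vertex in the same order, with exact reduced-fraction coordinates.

image vertices: (3, -27), (-3, 18), (-2, 12), (1, -15)

T1 shear: y ← y + 2·x: (3, 3) → (3, 9); (-3, 0) → (-3, -6); (-2, 0) → (-2, -4); (1, 3) → (1, 5)
T2 scale by (1, -3): (3, 9) → (3, -27); (-3, -6) → (-3, 18); (-2, -4) → (-2, 12); (1, 5) → (1, -15)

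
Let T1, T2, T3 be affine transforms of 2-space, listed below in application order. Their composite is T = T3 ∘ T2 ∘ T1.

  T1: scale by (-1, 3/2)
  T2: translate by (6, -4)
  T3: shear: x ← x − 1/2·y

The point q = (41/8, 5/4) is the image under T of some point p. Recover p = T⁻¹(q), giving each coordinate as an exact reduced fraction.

T1 = [-1 0 0; 0 3/2 0; 0 0 1]
T2·T1 = [-1 0 6; 0 3/2 -4; 0 0 1]
T3·…·T1 = [-1 -3/4 8; 0 3/2 -4; 0 0 1]
det M = -3/2; M⁻¹ = [-1 -1/2 6; 0 2/3 8/3; 0 0 1]
M⁻¹ · (41/8, 5/4)ᵀ = (1/4, 7/2)ᵀ

p = (1/4, 7/2)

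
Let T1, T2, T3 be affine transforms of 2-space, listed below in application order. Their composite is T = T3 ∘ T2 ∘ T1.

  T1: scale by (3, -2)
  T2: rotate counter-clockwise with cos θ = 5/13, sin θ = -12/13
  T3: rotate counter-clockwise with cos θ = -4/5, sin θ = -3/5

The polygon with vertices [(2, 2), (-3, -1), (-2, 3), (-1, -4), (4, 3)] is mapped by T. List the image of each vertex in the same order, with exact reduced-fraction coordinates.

T1 scale by (3, -2): (2, 2) → (6, -4); (-3, -1) → (-9, 2); (-2, 3) → (-6, -6); (-1, -4) → (-3, 8); (4, 3) → (12, -6)
T2 rotate counter-clockwise with cos θ = 5/13, sin θ = -12/13: (6, -4) → (-18/13, -92/13); (-9, 2) → (-21/13, 118/13); (-6, -6) → (-102/13, 42/13); (-3, 8) → (81/13, 76/13); (12, -6) → (-12/13, -174/13)
T3 rotate counter-clockwise with cos θ = -4/5, sin θ = -3/5: (-18/13, -92/13) → (-204/65, 422/65); (-21/13, 118/13) → (438/65, -409/65); (-102/13, 42/13) → (534/65, 138/65); (81/13, 76/13) → (-96/65, -547/65); (-12/13, -174/13) → (-474/65, 732/65)

image vertices: (-204/65, 422/65), (438/65, -409/65), (534/65, 138/65), (-96/65, -547/65), (-474/65, 732/65)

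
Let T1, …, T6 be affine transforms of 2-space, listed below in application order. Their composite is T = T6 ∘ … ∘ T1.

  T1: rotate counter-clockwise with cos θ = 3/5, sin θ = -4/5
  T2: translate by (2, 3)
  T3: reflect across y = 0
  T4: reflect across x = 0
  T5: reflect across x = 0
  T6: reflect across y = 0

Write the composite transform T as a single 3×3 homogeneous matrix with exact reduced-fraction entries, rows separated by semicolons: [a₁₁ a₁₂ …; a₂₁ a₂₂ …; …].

T1 = [3/5 4/5 0; -4/5 3/5 0; 0 0 1]
T2·T1 = [3/5 4/5 2; -4/5 3/5 3; 0 0 1]
T3·…·T1 = [3/5 4/5 2; 4/5 -3/5 -3; 0 0 1]
T4·…·T1 = [-3/5 -4/5 -2; 4/5 -3/5 -3; 0 0 1]
T5·…·T1 = [3/5 4/5 2; 4/5 -3/5 -3; 0 0 1]
T6·…·T1 = [3/5 4/5 2; -4/5 3/5 3; 0 0 1]

T = [3/5 4/5 2; -4/5 3/5 3; 0 0 1]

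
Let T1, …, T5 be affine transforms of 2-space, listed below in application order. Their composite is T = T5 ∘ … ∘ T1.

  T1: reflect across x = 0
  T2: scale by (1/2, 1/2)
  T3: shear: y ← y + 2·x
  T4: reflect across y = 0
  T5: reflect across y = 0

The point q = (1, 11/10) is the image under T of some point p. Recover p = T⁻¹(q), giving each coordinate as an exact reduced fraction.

p = (-2, -9/5)

T1 = [-1 0 0; 0 1 0; 0 0 1]
T2·T1 = [-1/2 0 0; 0 1/2 0; 0 0 1]
T3·…·T1 = [-1/2 0 0; -1 1/2 0; 0 0 1]
T4·…·T1 = [-1/2 0 0; 1 -1/2 0; 0 0 1]
T5·…·T1 = [-1/2 0 0; -1 1/2 0; 0 0 1]
det M = -1/4; M⁻¹ = [-2 0 0; -4 2 0; 0 0 1]
M⁻¹ · (1, 11/10)ᵀ = (-2, -9/5)ᵀ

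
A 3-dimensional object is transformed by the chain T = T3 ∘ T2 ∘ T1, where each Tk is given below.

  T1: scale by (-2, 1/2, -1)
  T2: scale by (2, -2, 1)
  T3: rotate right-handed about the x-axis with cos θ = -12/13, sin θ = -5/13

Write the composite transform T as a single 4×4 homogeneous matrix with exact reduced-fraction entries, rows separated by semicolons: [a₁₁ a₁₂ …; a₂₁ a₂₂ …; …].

T = [-4 0 0 0; 0 12/13 -5/13 0; 0 5/13 12/13 0; 0 0 0 1]

T1 = [-2 0 0 0; 0 1/2 0 0; 0 0 -1 0; 0 0 0 1]
T2·T1 = [-4 0 0 0; 0 -1 0 0; 0 0 -1 0; 0 0 0 1]
T3·…·T1 = [-4 0 0 0; 0 12/13 -5/13 0; 0 5/13 12/13 0; 0 0 0 1]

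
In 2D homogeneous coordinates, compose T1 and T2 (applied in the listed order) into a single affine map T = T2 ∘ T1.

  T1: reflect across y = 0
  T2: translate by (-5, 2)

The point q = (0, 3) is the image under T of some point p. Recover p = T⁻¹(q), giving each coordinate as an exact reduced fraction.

p = (5, -1)

T1 = [1 0 0; 0 -1 0; 0 0 1]
T2·T1 = [1 0 -5; 0 -1 2; 0 0 1]
det M = -1; M⁻¹ = [1 0 5; 0 -1 2; 0 0 1]
M⁻¹ · (0, 3)ᵀ = (5, -1)ᵀ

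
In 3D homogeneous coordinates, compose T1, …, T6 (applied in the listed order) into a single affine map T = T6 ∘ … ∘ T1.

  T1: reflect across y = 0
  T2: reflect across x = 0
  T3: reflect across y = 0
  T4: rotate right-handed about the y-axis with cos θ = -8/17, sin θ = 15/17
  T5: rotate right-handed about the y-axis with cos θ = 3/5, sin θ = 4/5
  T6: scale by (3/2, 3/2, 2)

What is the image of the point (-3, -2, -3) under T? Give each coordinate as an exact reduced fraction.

T1 reflect across y = 0: (-3, -2, -3) → (-3, 2, -3)
T2 reflect across x = 0: (-3, 2, -3) → (3, 2, -3)
T3 reflect across y = 0: (3, 2, -3) → (3, -2, -3)
T4 rotate right-handed about the y-axis with cos θ = -8/17, sin θ = 15/17: (3, -2, -3) → (-69/17, -2, -21/17)
T5 rotate right-handed about the y-axis with cos θ = 3/5, sin θ = 4/5: (-69/17, -2, -21/17) → (-291/85, -2, 213/85)
T6 scale by (3/2, 3/2, 2): (-291/85, -2, 213/85) → (-873/170, -3, 426/85)

T(p) = (-873/170, -3, 426/85)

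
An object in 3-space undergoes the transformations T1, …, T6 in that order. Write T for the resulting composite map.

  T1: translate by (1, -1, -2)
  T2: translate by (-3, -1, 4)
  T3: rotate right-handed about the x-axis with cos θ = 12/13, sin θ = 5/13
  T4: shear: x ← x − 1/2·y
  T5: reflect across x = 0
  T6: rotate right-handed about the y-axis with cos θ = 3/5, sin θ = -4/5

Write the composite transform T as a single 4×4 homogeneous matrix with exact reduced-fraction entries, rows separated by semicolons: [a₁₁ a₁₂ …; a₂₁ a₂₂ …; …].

T1 = [1 0 0 1; 0 1 0 -1; 0 0 1 -2; 0 0 0 1]
T2·T1 = [1 0 0 -2; 0 1 0 -2; 0 0 1 2; 0 0 0 1]
T3·…·T1 = [1 0 0 -2; 0 12/13 -5/13 -34/13; 0 5/13 12/13 14/13; 0 0 0 1]
T4·…·T1 = [1 -6/13 5/26 -9/13; 0 12/13 -5/13 -34/13; 0 5/13 12/13 14/13; 0 0 0 1]
T5·…·T1 = [-1 6/13 -5/26 9/13; 0 12/13 -5/13 -34/13; 0 5/13 12/13 14/13; 0 0 0 1]
T6·…·T1 = [-3/5 -2/65 -111/130 -29/65; 0 12/13 -5/13 -34/13; -4/5 3/5 2/5 6/5; 0 0 0 1]

T = [-3/5 -2/65 -111/130 -29/65; 0 12/13 -5/13 -34/13; -4/5 3/5 2/5 6/5; 0 0 0 1]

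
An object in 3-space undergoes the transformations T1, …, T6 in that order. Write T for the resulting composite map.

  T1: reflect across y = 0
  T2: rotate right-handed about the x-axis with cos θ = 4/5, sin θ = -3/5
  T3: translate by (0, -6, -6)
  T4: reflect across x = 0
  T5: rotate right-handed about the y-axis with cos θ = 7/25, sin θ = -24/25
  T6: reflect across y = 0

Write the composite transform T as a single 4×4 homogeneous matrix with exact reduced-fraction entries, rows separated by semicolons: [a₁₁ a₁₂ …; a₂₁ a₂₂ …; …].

T1 = [1 0 0 0; 0 -1 0 0; 0 0 1 0; 0 0 0 1]
T2·T1 = [1 0 0 0; 0 -4/5 3/5 0; 0 3/5 4/5 0; 0 0 0 1]
T3·…·T1 = [1 0 0 0; 0 -4/5 3/5 -6; 0 3/5 4/5 -6; 0 0 0 1]
T4·…·T1 = [-1 0 0 0; 0 -4/5 3/5 -6; 0 3/5 4/5 -6; 0 0 0 1]
T5·…·T1 = [-7/25 -72/125 -96/125 144/25; 0 -4/5 3/5 -6; -24/25 21/125 28/125 -42/25; 0 0 0 1]
T6·…·T1 = [-7/25 -72/125 -96/125 144/25; 0 4/5 -3/5 6; -24/25 21/125 28/125 -42/25; 0 0 0 1]

T = [-7/25 -72/125 -96/125 144/25; 0 4/5 -3/5 6; -24/25 21/125 28/125 -42/25; 0 0 0 1]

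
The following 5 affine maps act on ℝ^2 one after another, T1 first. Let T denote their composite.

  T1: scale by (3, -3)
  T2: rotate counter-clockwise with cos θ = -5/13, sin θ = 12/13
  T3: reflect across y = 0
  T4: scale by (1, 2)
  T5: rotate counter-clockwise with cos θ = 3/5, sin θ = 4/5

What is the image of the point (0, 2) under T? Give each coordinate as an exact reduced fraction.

T1 scale by (3, -3): (0, 2) → (0, -6)
T2 rotate counter-clockwise with cos θ = -5/13, sin θ = 12/13: (0, -6) → (72/13, 30/13)
T3 reflect across y = 0: (72/13, 30/13) → (72/13, -30/13)
T4 scale by (1, 2): (72/13, -30/13) → (72/13, -60/13)
T5 rotate counter-clockwise with cos θ = 3/5, sin θ = 4/5: (72/13, -60/13) → (456/65, 108/65)

T(p) = (456/65, 108/65)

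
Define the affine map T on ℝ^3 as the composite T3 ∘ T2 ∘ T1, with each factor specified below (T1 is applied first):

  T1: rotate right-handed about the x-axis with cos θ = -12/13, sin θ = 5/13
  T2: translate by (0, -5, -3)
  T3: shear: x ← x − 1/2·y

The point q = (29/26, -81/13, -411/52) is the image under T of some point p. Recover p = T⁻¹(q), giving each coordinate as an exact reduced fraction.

T1 = [1 0 0 0; 0 -12/13 -5/13 0; 0 5/13 -12/13 0; 0 0 0 1]
T2·T1 = [1 0 0 0; 0 -12/13 -5/13 -5; 0 5/13 -12/13 -3; 0 0 0 1]
T3·…·T1 = [1 6/13 5/26 5/2; 0 -12/13 -5/13 -5; 0 5/13 -12/13 -3; 0 0 0 1]
det M = 1; M⁻¹ = [1 1/2 0 0; 0 -12/13 5/13 -45/13; 0 -5/13 -12/13 -61/13; 0 0 0 1]
M⁻¹ · (29/26, -81/13, -411/52)ᵀ = (-2, -3/4, 5)ᵀ

p = (-2, -3/4, 5)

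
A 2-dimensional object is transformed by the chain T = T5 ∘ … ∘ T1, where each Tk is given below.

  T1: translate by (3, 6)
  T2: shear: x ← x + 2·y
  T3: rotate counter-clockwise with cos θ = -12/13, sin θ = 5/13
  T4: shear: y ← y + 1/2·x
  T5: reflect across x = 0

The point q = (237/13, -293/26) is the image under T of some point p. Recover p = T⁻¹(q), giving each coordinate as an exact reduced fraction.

p = (-5, 3)

T1 = [1 0 3; 0 1 6; 0 0 1]
T2·T1 = [1 2 15; 0 1 6; 0 0 1]
T3·…·T1 = [-12/13 -29/13 -210/13; 5/13 -2/13 3/13; 0 0 1]
T4·…·T1 = [-12/13 -29/13 -210/13; -1/13 -33/26 -102/13; 0 0 1]
T5·…·T1 = [12/13 29/13 210/13; -1/13 -33/26 -102/13; 0 0 1]
det M = -1; M⁻¹ = [33/26 29/13 -3; -1/13 -12/13 -6; 0 0 1]
M⁻¹ · (237/13, -293/26)ᵀ = (-5, 3)ᵀ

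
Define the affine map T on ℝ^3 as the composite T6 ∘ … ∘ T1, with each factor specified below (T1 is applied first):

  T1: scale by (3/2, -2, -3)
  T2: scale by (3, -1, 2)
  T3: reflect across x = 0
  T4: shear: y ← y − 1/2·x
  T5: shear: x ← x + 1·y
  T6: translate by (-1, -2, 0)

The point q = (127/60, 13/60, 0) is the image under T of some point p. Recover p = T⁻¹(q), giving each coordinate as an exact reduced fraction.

p = (-1/5, 4/3, 0)

T1 = [3/2 0 0 0; 0 -2 0 0; 0 0 -3 0; 0 0 0 1]
T2·T1 = [9/2 0 0 0; 0 2 0 0; 0 0 -6 0; 0 0 0 1]
T3·…·T1 = [-9/2 0 0 0; 0 2 0 0; 0 0 -6 0; 0 0 0 1]
T4·…·T1 = [-9/2 0 0 0; 9/4 2 0 0; 0 0 -6 0; 0 0 0 1]
T5·…·T1 = [-9/4 2 0 0; 9/4 2 0 0; 0 0 -6 0; 0 0 0 1]
T6·…·T1 = [-9/4 2 0 -1; 9/4 2 0 -2; 0 0 -6 0; 0 0 0 1]
det M = 54; M⁻¹ = [-2/9 2/9 0 2/9; 1/4 1/4 0 3/4; 0 0 -1/6 0; 0 0 0 1]
M⁻¹ · (127/60, 13/60, 0)ᵀ = (-1/5, 4/3, 0)ᵀ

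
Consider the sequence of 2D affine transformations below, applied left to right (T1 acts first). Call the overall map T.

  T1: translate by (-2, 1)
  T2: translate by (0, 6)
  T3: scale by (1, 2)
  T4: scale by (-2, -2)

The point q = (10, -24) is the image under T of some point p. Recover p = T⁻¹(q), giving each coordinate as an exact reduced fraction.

T1 = [1 0 -2; 0 1 1; 0 0 1]
T2·T1 = [1 0 -2; 0 1 7; 0 0 1]
T3·…·T1 = [1 0 -2; 0 2 14; 0 0 1]
T4·…·T1 = [-2 0 4; 0 -4 -28; 0 0 1]
det M = 8; M⁻¹ = [-1/2 0 2; 0 -1/4 -7; 0 0 1]
M⁻¹ · (10, -24)ᵀ = (-3, -1)ᵀ

p = (-3, -1)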